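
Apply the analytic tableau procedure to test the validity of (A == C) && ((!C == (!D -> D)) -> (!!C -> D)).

Assume the negation and expand:
Initial set: {F ((A == C) && ((!C == (!D -> D)) -> (!!C -> D)))}.
F ((A == C) && ((!C == (!D -> D)) -> (!!C -> D))): β-rule — branch into F (A == C)  //  F ((!C == (!D -> D)) -> (!!C -> D)).
  branch 1 (add F (A == C)):
    F (A == C): β-rule — branch into T A, F C  //  F A, T C.
      branch 1.1 (add T A, F C):
        ○ open, literals {A=1, C=0}.
      branch 1.2 (add F A, T C):
        ○ open, literals {A=0, C=1}.
  branch 2 (add F ((!C == (!D -> D)) -> (!!C -> D))):
    F ((!C == (!D -> D)) -> (!!C -> D)): α-rule — add T (!C == (!D -> D)), F (!!C -> D).
    F (!!C -> D): α-rule — add T !!C, F D.
    T !!C: drop double negation, giving T C.
    T (!C == (!D -> D)): β-rule — branch into T !C, T (!D -> D)  //  F !C, F (!D -> D).
      branch 2.1 (add T !C, T (!D -> D)):
        × closes — contains both C and !C.
      branch 2.2 (add F !C, F (!D -> D)):
        F (!D -> D): α-rule — add T !D, F D.
        ○ open, literals {C=1, D=0}.
1 branch closed, 3 open.
An open branch gives a countermodel: A=1, C=0 (unmentioned atoms arbitrary); under it the original formula is false.

Not valid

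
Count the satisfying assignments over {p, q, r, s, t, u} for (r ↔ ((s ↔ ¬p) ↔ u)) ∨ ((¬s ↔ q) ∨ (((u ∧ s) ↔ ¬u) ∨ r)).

58

Initial set: {((r ↔ ((s ↔ ¬p) ↔ u)) ∨ ((¬s ↔ q) ∨ (((u ∧ s) ↔ ¬u) ∨ r)))}.
((r ↔ ((s ↔ ¬p) ↔ u)) ∨ ((¬s ↔ q) ∨ (((u ∧ s) ↔ ¬u) ∨ r))): β-rule — branch into (r ↔ ((s ↔ ¬p) ↔ u))  //  ((¬s ↔ q) ∨ (((u ∧ s) ↔ ¬u) ∨ r)).
  branch 1 (add (r ↔ ((s ↔ ¬p) ↔ u))):
    (r ↔ ((s ↔ ¬p) ↔ u)): β-rule — branch into r, ((s ↔ ¬p) ↔ u)  //  ¬r, ¬((s ↔ ¬p) ↔ u).
      branch 1.1 (add r, ((s ↔ ¬p) ↔ u)):
        ((s ↔ ¬p) ↔ u): β-rule — branch into (s ↔ ¬p), u  //  ¬(s ↔ ¬p), ¬u.
          branch 1.1.1 (add (s ↔ ¬p), u):
            (s ↔ ¬p): β-rule — branch into s, ¬p  //  ¬s, ¬¬p.
              branch 1.1.1.1 (add s, ¬p):
                ○ open, literals {p=F, r=T, s=T, u=T}.
              branch 1.1.1.2 (add ¬s, ¬¬p):
                ○ open, literals {p=T, r=T, s=F, u=T}.
          branch 1.1.2 (add ¬(s ↔ ¬p), ¬u):
            ¬(s ↔ ¬p): β-rule — branch into s, ¬¬p  //  ¬s, ¬p.
              branch 1.1.2.1 (add s, ¬¬p):
                ○ open, literals {p=T, r=T, s=T, u=F}.
              branch 1.1.2.2 (add ¬s, ¬p):
                ○ open, literals {p=F, r=T, s=F, u=F}.
      branch 1.2 (add ¬r, ¬((s ↔ ¬p) ↔ u)):
        ¬((s ↔ ¬p) ↔ u): β-rule — branch into (s ↔ ¬p), ¬u  //  ¬(s ↔ ¬p), u.
          branch 1.2.1 (add (s ↔ ¬p), ¬u):
            (s ↔ ¬p): β-rule — branch into s, ¬p  //  ¬s, ¬¬p.
              branch 1.2.1.1 (add s, ¬p):
                ○ open, literals {p=F, r=F, s=T, u=F}.
              branch 1.2.1.2 (add ¬s, ¬¬p):
                ○ open, literals {p=T, r=F, s=F, u=F}.
          branch 1.2.2 (add ¬(s ↔ ¬p), u):
            ¬(s ↔ ¬p): β-rule — branch into s, ¬¬p  //  ¬s, ¬p.
              branch 1.2.2.1 (add s, ¬¬p):
                ○ open, literals {p=T, r=F, s=T, u=T}.
              branch 1.2.2.2 (add ¬s, ¬p):
                ○ open, literals {p=F, r=F, s=F, u=T}.
  branch 2 (add ((¬s ↔ q) ∨ (((u ∧ s) ↔ ¬u) ∨ r))):
    ((¬s ↔ q) ∨ (((u ∧ s) ↔ ¬u) ∨ r)): β-rule — branch into (¬s ↔ q)  //  (((u ∧ s) ↔ ¬u) ∨ r).
      branch 2.1 (add (¬s ↔ q)):
        (¬s ↔ q): β-rule — branch into ¬s, q  //  ¬¬s, ¬q.
          branch 2.1.1 (add ¬s, q):
            ○ open, literals {q=T, s=F}.
          branch 2.1.2 (add ¬¬s, ¬q):
            ○ open, literals {q=F, s=T}.
      branch 2.2 (add (((u ∧ s) ↔ ¬u) ∨ r)):
        (((u ∧ s) ↔ ¬u) ∨ r): β-rule — branch into ((u ∧ s) ↔ ¬u)  //  r.
          branch 2.2.1 (add ((u ∧ s) ↔ ¬u)):
            ((u ∧ s) ↔ ¬u): β-rule — branch into (u ∧ s), ¬u  //  ¬(u ∧ s), ¬¬u.
              branch 2.2.1.1 (add (u ∧ s), ¬u):
                (u ∧ s): α-rule — add u, s.
                × closes — contains both u and ¬u.
              branch 2.2.1.2 (add ¬(u ∧ s), ¬¬u):
                ¬(u ∧ s): β-rule — branch into ¬u  //  ¬s.
                  branch 2.2.1.2.1 (add ¬u):
                    × closes — contains both u and ¬u.
                  branch 2.2.1.2.2 (add ¬s):
                    ○ open, literals {s=F, u=T}.
          branch 2.2.2 (add r):
            ○ open, literals {r=T}.
2 branches closed, 12 open.
Each open branch fixes some atoms; the unmentioned ones are free. Counting distinct full assignments: branch {p=F, r=T, s=T, u=T} (q, t) contributes 4 new; branch {p=T, r=T, s=F, u=T} (q, t) contributes 4 new; branch {p=T, r=T, s=T, u=F} (q, t) contributes 4 new; branch {p=F, r=T, s=F, u=F} (q, t) contributes 4 new; branch {p=F, r=F, s=T, u=F} (q, t) contributes 4 new; branch {p=T, r=F, s=F, u=F} (q, t) contributes 4 new; branch {p=T, r=F, s=T, u=T} (q, t) contributes 4 new; branch {p=F, r=F, s=F, u=T} (q, t) contributes 4 new; branch {q=T, s=F} (p, r, t, u) contributes 8 new; branch {q=F, s=T} (p, r, t, u) contributes 8 new; branch {s=F, u=T} (p, q, r, t) contributes 4 new; branch {r=T} (p, q, s, t, u) contributes 6 new. Total: 58.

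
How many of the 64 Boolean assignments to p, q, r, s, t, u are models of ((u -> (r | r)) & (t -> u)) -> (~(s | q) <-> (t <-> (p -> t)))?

46

Initial set: {(((u -> (r | r)) & (t -> u)) -> (~(s | q) <-> (t <-> (p -> t))))}.
(((u -> (r | r)) & (t -> u)) -> (~(s | q) <-> (t <-> (p -> t)))): β-rule — branch into ~((u -> (r | r)) & (t -> u))  //  (~(s | q) <-> (t <-> (p -> t))).
  branch 1 (add ~((u -> (r | r)) & (t -> u))):
    ~((u -> (r | r)) & (t -> u)): β-rule — branch into ~(u -> (r | r))  //  ~(t -> u).
      branch 1.1 (add ~(u -> (r | r))):
        ~(u -> (r | r)): α-rule — add u, ~(r | r).
        ~(r | r): α-rule — add ~r, ~r.
        ○ open, literals {r=0, u=1}.
      branch 1.2 (add ~(t -> u)):
        ~(t -> u): α-rule — add t, ~u.
        ○ open, literals {t=1, u=0}.
  branch 2 (add (~(s | q) <-> (t <-> (p -> t)))):
    (~(s | q) <-> (t <-> (p -> t))): β-rule — branch into ~(s | q), (t <-> (p -> t))  //  ~~(s | q), ~(t <-> (p -> t)).
      branch 2.1 (add ~(s | q), (t <-> (p -> t))):
        ~(s | q): α-rule — add ~s, ~q.
        (t <-> (p -> t)): β-rule — branch into t, (p -> t)  //  ~t, ~(p -> t).
          branch 2.1.1 (add t, (p -> t)):
            (p -> t): β-rule — branch into ~p  //  t.
              branch 2.1.1.1 (add ~p):
                ○ open, literals {p=0, q=0, s=0, t=1}.
              branch 2.1.1.2 (add t):
                ○ open, literals {q=0, s=0, t=1}.
          branch 2.1.2 (add ~t, ~(p -> t)):
            ~(p -> t): α-rule — add p, ~t.
            ○ open, literals {p=1, q=0, s=0, t=0}.
      branch 2.2 (add ~~(s | q), ~(t <-> (p -> t))):
        ~~(s | q): β-rule — branch into s  //  q.
          branch 2.2.1 (add s):
            ~(t <-> (p -> t)): β-rule — branch into t, ~(p -> t)  //  ~t, (p -> t).
              branch 2.2.1.1 (add t, ~(p -> t)):
                ~(p -> t): α-rule — add p, ~t.
                × closes — contains both t and ~t.
              branch 2.2.1.2 (add ~t, (p -> t)):
                (p -> t): β-rule — branch into ~p  //  t.
                  branch 2.2.1.2.1 (add ~p):
                    ○ open, literals {p=0, s=1, t=0}.
                  branch 2.2.1.2.2 (add t):
                    × closes — contains both t and ~t.
          branch 2.2.2 (add q):
            ~(t <-> (p -> t)): β-rule — branch into t, ~(p -> t)  //  ~t, (p -> t).
              branch 2.2.2.1 (add t, ~(p -> t)):
                ~(p -> t): α-rule — add p, ~t.
                × closes — contains both t and ~t.
              branch 2.2.2.2 (add ~t, (p -> t)):
                (p -> t): β-rule — branch into ~p  //  t.
                  branch 2.2.2.2.1 (add ~p):
                    ○ open, literals {p=0, q=1, t=0}.
                  branch 2.2.2.2.2 (add t):
                    × closes — contains both t and ~t.
4 branches closed, 7 open.
Each open branch fixes some atoms; the unmentioned ones are free. Counting distinct full assignments: branch {r=0, u=1} (p, q, s, t) contributes 16 new; branch {t=1, u=0} (p, q, r, s) contributes 16 new; branch {p=0, q=0, s=0, t=1} (r, u) contributes 1 new; branch {q=0, s=0, t=1} (p, r, u) contributes 1 new; branch {p=1, q=0, s=0, t=0} (r, u) contributes 3 new; branch {p=0, s=1, t=0} (q, r, u) contributes 6 new; branch {p=0, q=1, t=0} (r, s, u) contributes 3 new. Total: 46.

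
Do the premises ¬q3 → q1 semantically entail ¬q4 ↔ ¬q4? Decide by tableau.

Yes

Initial set: {T (¬q3 → q1); F (¬q4 ↔ ¬q4)}.
T (¬q3 → q1): β-rule — branch into F ¬q3  //  T q1.
  branch 1 (add F ¬q3):
    F (¬q4 ↔ ¬q4): β-rule — branch into T ¬q4, F ¬q4  //  F ¬q4, T ¬q4.
      branch 1.1 (add T ¬q4, F ¬q4):
        × closes — contains both q4 and ¬q4.
      branch 1.2 (add F ¬q4, T ¬q4):
        × closes — contains both q4 and ¬q4.
  branch 2 (add T q1):
    F (¬q4 ↔ ¬q4): β-rule — branch into T ¬q4, F ¬q4  //  F ¬q4, T ¬q4.
      branch 2.1 (add T ¬q4, F ¬q4):
        × closes — contains both q4 and ¬q4.
      branch 2.2 (add F ¬q4, T ¬q4):
        × closes — contains both q4 and ¬q4.
All 4 branches close.
Every branch closed, so the premises entail the conclusion.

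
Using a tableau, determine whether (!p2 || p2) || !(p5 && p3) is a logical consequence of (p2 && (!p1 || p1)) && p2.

Initial set: {((p2 && (!p1 || p1)) && p2); !((!p2 || p2) || !(p5 && p3))}.
((p2 && (!p1 || p1)) && p2): α-rule — add (p2 && (!p1 || p1)), p2.
!((!p2 || p2) || !(p5 && p3)): α-rule — add !(!p2 || p2), !!(p5 && p3).
(p2 && (!p1 || p1)): α-rule — add p2, (!p1 || p1).
!(!p2 || p2): α-rule — add !!p2, !p2.
× closes — contains both p2 and !p2.
All 1 branch closes.
Every branch closed, so the premises entail the conclusion.

Yes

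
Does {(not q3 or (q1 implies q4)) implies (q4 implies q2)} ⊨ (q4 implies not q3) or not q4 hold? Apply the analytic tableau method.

No

Initial set: {((not q3 or (q1 implies q4)) implies (q4 implies q2)); not ((q4 implies not q3) or not q4)}.
not ((q4 implies not q3) or not q4): α-rule — add not (q4 implies not q3), not not q4.
not (q4 implies not q3): α-rule — add q4, not not q3.
((not q3 or (q1 implies q4)) implies (q4 implies q2)): β-rule — branch into not (not q3 or (q1 implies q4))  //  (q4 implies q2).
  branch 1 (add not (not q3 or (q1 implies q4))):
    not (not q3 or (q1 implies q4)): α-rule — add not not q3, not (q1 implies q4).
    not (q1 implies q4): α-rule — add q1, not q4.
    × closes — contains both q4 and not q4.
  branch 2 (add (q4 implies q2)):
    (q4 implies q2): β-rule — branch into not q4  //  q2.
      branch 2.1 (add not q4):
        × closes — contains both q4 and not q4.
      branch 2.2 (add q2):
        ○ open, literals {q2=true, q3=true, q4=true}.
2 branches closed, 1 open.
An open branch gives a countermodel: q2=true, q3=true, q4=true (unmentioned atoms arbitrary); the premises hold there but the conclusion fails.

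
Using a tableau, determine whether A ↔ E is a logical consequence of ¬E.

No

Initial set: {¬E; ¬(A ↔ E)}.
¬(A ↔ E): β-rule — branch into A, ¬E  //  ¬A, E.
  branch 1 (add A, ¬E):
    ○ open, literals {A=true, E=false}.
  branch 2 (add ¬A, E):
    × closes — contains both E and ¬E.
1 branch closed, 1 open.
An open branch gives a countermodel: A=true, E=false (unmentioned atoms arbitrary); the premises hold there but the conclusion fails.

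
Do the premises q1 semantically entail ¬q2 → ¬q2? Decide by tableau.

Initial set: {q1; ¬(¬q2 → ¬q2)}.
¬(¬q2 → ¬q2): α-rule — add ¬q2, ¬¬q2.
× closes — contains both q2 and ¬q2.
All 1 branch closes.
Every branch closed, so the premises entail the conclusion.

Yes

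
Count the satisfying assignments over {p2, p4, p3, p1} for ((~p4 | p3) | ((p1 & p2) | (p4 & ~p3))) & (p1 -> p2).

Initial set: {(((~p4 | p3) | ((p1 & p2) | (p4 & ~p3))) & (p1 -> p2))}.
(((~p4 | p3) | ((p1 & p2) | (p4 & ~p3))) & (p1 -> p2)): α-rule — add ((~p4 | p3) | ((p1 & p2) | (p4 & ~p3))), (p1 -> p2).
((~p4 | p3) | ((p1 & p2) | (p4 & ~p3))): β-rule — branch into (~p4 | p3)  //  ((p1 & p2) | (p4 & ~p3)).
  branch 1 (add (~p4 | p3)):
    (p1 -> p2): β-rule — branch into ~p1  //  p2.
      branch 1.1 (add ~p1):
        (~p4 | p3): β-rule — branch into ~p4  //  p3.
          branch 1.1.1 (add ~p4):
            ○ open, literals {p1=F, p4=F}.
          branch 1.1.2 (add p3):
            ○ open, literals {p1=F, p3=T}.
      branch 1.2 (add p2):
        (~p4 | p3): β-rule — branch into ~p4  //  p3.
          branch 1.2.1 (add ~p4):
            ○ open, literals {p2=T, p4=F}.
          branch 1.2.2 (add p3):
            ○ open, literals {p2=T, p3=T}.
  branch 2 (add ((p1 & p2) | (p4 & ~p3))):
    (p1 -> p2): β-rule — branch into ~p1  //  p2.
      branch 2.1 (add ~p1):
        ((p1 & p2) | (p4 & ~p3)): β-rule — branch into (p1 & p2)  //  (p4 & ~p3).
          branch 2.1.1 (add (p1 & p2)):
            (p1 & p2): α-rule — add p1, p2.
            × closes — contains both p1 and ~p1.
          branch 2.1.2 (add (p4 & ~p3)):
            (p4 & ~p3): α-rule — add p4, ~p3.
            ○ open, literals {p1=F, p3=F, p4=T}.
      branch 2.2 (add p2):
        ((p1 & p2) | (p4 & ~p3)): β-rule — branch into (p1 & p2)  //  (p4 & ~p3).
          branch 2.2.1 (add (p1 & p2)):
            (p1 & p2): α-rule — add p1, p2.
            ○ open, literals {p1=T, p2=T}.
          branch 2.2.2 (add (p4 & ~p3)):
            (p4 & ~p3): α-rule — add p4, ~p3.
            ○ open, literals {p2=T, p3=F, p4=T}.
1 branch closed, 7 open.
Each open branch fixes some atoms; the unmentioned ones are free. Counting distinct full assignments: branch {p1=F, p4=F} (p2, p3) contributes 4 new; branch {p1=F, p3=T} (p2, p4) contributes 2 new; branch {p2=T, p4=F} (p3, p1) contributes 2 new; branch {p2=T, p3=T} (p4, p1) contributes 1 new; branch {p1=F, p3=F, p4=T} (p2) contributes 2 new; branch {p1=T, p2=T} (p4, p3) contributes 1 new; branch {p2=T, p3=F, p4=T} (p1) contributes 0 new. Total: 12.

12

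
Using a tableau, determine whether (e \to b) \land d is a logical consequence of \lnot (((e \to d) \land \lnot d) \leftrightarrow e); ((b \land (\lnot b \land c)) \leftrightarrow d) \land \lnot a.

Initial set: {T \lnot (((e \to d) \land \lnot d) \leftrightarrow e); T (((b \land (\lnot b \land c)) \leftrightarrow d) \land \lnot a); F ((e \to b) \land d)}.
T (((b \land (\lnot b \land c)) \leftrightarrow d) \land \lnot a): α-rule — add T ((b \land (\lnot b \land c)) \leftrightarrow d), T \lnot a.
T \lnot (((e \to d) \land \lnot d) \leftrightarrow e): β-rule — branch into T ((e \to d) \land \lnot d), F e  //  F ((e \to d) \land \lnot d), T e.
  branch 1 (add T ((e \to d) \land \lnot d), F e):
    T ((e \to d) \land \lnot d): α-rule — add T (e \to d), T \lnot d.
    F ((e \to b) \land d): β-rule — branch into F (e \to b)  //  F d.
      branch 1.1 (add F (e \to b)):
        F (e \to b): α-rule — add T e, F b.
        × closes — contains both e and \lnot e.
      branch 1.2 (add F d):
        T ((b \land (\lnot b \land c)) \leftrightarrow d): β-rule — branch into T (b \land (\lnot b \land c)), T d  //  F (b \land (\lnot b \land c)), F d.
          branch 1.2.1 (add T (b \land (\lnot b \land c)), T d):
            × closes — contains both d and \lnot d.
          branch 1.2.2 (add F (b \land (\lnot b \land c)), F d):
            T (e \to d): β-rule — branch into F e  //  T d.
              branch 1.2.2.1 (add F e):
                F (b \land (\lnot b \land c)): β-rule — branch into F b  //  F (\lnot b \land c).
                  branch 1.2.2.1.1 (add F b):
                    ○ open, literals {a=false, b=false, d=false, e=false}.
                  branch 1.2.2.1.2 (add F (\lnot b \land c)):
                    F (\lnot b \land c): β-rule — branch into F \lnot b  //  F c.
                      branch 1.2.2.1.2.1 (add F \lnot b):
                        ○ open, literals {a=false, b=true, d=false, e=false}.
                      branch 1.2.2.1.2.2 (add F c):
                        ○ open, literals {a=false, c=false, d=false, e=false}.
              branch 1.2.2.2 (add T d):
                × closes — contains both d and \lnot d.
  branch 2 (add F ((e \to d) \land \lnot d), T e):
    F ((e \to b) \land d): β-rule — branch into F (e \to b)  //  F d.
      branch 2.1 (add F (e \to b)):
        F (e \to b): α-rule — add T e, F b.
        T ((b \land (\lnot b \land c)) \leftrightarrow d): β-rule — branch into T (b \land (\lnot b \land c)), T d  //  F (b \land (\lnot b \land c)), F d.
          branch 2.1.1 (add T (b \land (\lnot b \land c)), T d):
            T (b \land (\lnot b \land c)): α-rule — add T b, T (\lnot b \land c).
            × closes — contains both b and \lnot b.
          branch 2.1.2 (add F (b \land (\lnot b \land c)), F d):
            F ((e \to d) \land \lnot d): β-rule — branch into F (e \to d)  //  F \lnot d.
              branch 2.1.2.1 (add F (e \to d)):
                F (e \to d): α-rule — add T e, F d.
                F (b \land (\lnot b \land c)): β-rule — branch into F b  //  F (\lnot b \land c).
                  branch 2.1.2.1.1 (add F b):
                    ○ open, literals {a=false, b=false, d=false, e=true}.
                  branch 2.1.2.1.2 (add F (\lnot b \land c)):
                    F (\lnot b \land c): β-rule — branch into F \lnot b  //  F c.
                      branch 2.1.2.1.2.1 (add F \lnot b):
                        × closes — contains both b and \lnot b.
                      branch 2.1.2.1.2.2 (add F c):
                        ○ open, literals {a=false, b=false, c=false, d=false, e=true}.
              branch 2.1.2.2 (add F \lnot d):
                × closes — contains both d and \lnot d.
      branch 2.2 (add F d):
        T ((b \land (\lnot b \land c)) \leftrightarrow d): β-rule — branch into T (b \land (\lnot b \land c)), T d  //  F (b \land (\lnot b \land c)), F d.
          branch 2.2.1 (add T (b \land (\lnot b \land c)), T d):
            × closes — contains both d and \lnot d.
          branch 2.2.2 (add F (b \land (\lnot b \land c)), F d):
            F ((e \to d) \land \lnot d): β-rule — branch into F (e \to d)  //  F \lnot d.
              branch 2.2.2.1 (add F (e \to d)):
                F (e \to d): α-rule — add T e, F d.
                F (b \land (\lnot b \land c)): β-rule — branch into F b  //  F (\lnot b \land c).
                  branch 2.2.2.1.1 (add F b):
                    ○ open, literals {a=false, b=false, d=false, e=true}.
                  branch 2.2.2.1.2 (add F (\lnot b \land c)):
                    F (\lnot b \land c): β-rule — branch into F \lnot b  //  F c.
                      branch 2.2.2.1.2.1 (add F \lnot b):
                        ○ open, literals {a=false, b=true, d=false, e=true}.
                      branch 2.2.2.1.2.2 (add F c):
                        ○ open, literals {a=false, c=false, d=false, e=true}.
              branch 2.2.2.2 (add F \lnot d):
                × closes — contains both d and \lnot d.
8 branches closed, 8 open.
An open branch gives a countermodel: a=false, b=false, d=false, e=false (unmentioned atoms arbitrary); the premises hold there but the conclusion fails.

No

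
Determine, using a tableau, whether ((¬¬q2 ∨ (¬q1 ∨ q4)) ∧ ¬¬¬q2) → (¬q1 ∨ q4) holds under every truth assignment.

Assume the negation and expand:
Initial set: {¬(((¬¬q2 ∨ (¬q1 ∨ q4)) ∧ ¬¬¬q2) → (¬q1 ∨ q4))}.
¬(((¬¬q2 ∨ (¬q1 ∨ q4)) ∧ ¬¬¬q2) → (¬q1 ∨ q4)): α-rule — add ((¬¬q2 ∨ (¬q1 ∨ q4)) ∧ ¬¬¬q2), ¬(¬q1 ∨ q4).
((¬¬q2 ∨ (¬q1 ∨ q4)) ∧ ¬¬¬q2): α-rule — add (¬¬q2 ∨ (¬q1 ∨ q4)), ¬¬¬q2.
¬(¬q1 ∨ q4): α-rule — add ¬¬q1, ¬q4.
¬¬¬q2: drop double negation, giving ¬q2.
(¬¬q2 ∨ (¬q1 ∨ q4)): β-rule — branch into ¬¬q2  //  (¬q1 ∨ q4).
  branch 1 (add ¬¬q2):
    ¬¬q2: drop double negation, giving q2.
    × closes — contains both q2 and ¬q2.
  branch 2 (add (¬q1 ∨ q4)):
    (¬q1 ∨ q4): β-rule — branch into ¬q1  //  q4.
      branch 2.1 (add ¬q1):
        × closes — contains both q1 and ¬q1.
      branch 2.2 (add q4):
        × closes — contains both q4 and ¬q4.
All 3 branches close.
Every branch closed, so the negation is unsatisfiable and the formula is valid.

Valid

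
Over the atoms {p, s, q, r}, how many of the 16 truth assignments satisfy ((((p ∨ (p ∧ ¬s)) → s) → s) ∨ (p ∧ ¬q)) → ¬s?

Initial set: {(((((p ∨ (p ∧ ¬s)) → s) → s) ∨ (p ∧ ¬q)) → ¬s)}.
(((((p ∨ (p ∧ ¬s)) → s) → s) ∨ (p ∧ ¬q)) → ¬s): β-rule — branch into ¬((((p ∨ (p ∧ ¬s)) → s) → s) ∨ (p ∧ ¬q))  //  ¬s.
  branch 1 (add ¬((((p ∨ (p ∧ ¬s)) → s) → s) ∨ (p ∧ ¬q))):
    ¬((((p ∨ (p ∧ ¬s)) → s) → s) ∨ (p ∧ ¬q)): α-rule — add ¬(((p ∨ (p ∧ ¬s)) → s) → s), ¬(p ∧ ¬q).
    ¬(((p ∨ (p ∧ ¬s)) → s) → s): α-rule — add ((p ∨ (p ∧ ¬s)) → s), ¬s.
    ¬(p ∧ ¬q): β-rule — branch into ¬p  //  ¬¬q.
      branch 1.1 (add ¬p):
        ((p ∨ (p ∧ ¬s)) → s): β-rule — branch into ¬(p ∨ (p ∧ ¬s))  //  s.
          branch 1.1.1 (add ¬(p ∨ (p ∧ ¬s))):
            ¬(p ∨ (p ∧ ¬s)): α-rule — add ¬p, ¬(p ∧ ¬s).
            ¬(p ∧ ¬s): β-rule — branch into ¬p  //  ¬¬s.
              branch 1.1.1.1 (add ¬p):
                ○ open, literals {p=false, s=false}.
              branch 1.1.1.2 (add ¬¬s):
                × closes — contains both s and ¬s.
          branch 1.1.2 (add s):
            × closes — contains both s and ¬s.
      branch 1.2 (add ¬¬q):
        ((p ∨ (p ∧ ¬s)) → s): β-rule — branch into ¬(p ∨ (p ∧ ¬s))  //  s.
          branch 1.2.1 (add ¬(p ∨ (p ∧ ¬s))):
            ¬(p ∨ (p ∧ ¬s)): α-rule — add ¬p, ¬(p ∧ ¬s).
            ¬(p ∧ ¬s): β-rule — branch into ¬p  //  ¬¬s.
              branch 1.2.1.1 (add ¬p):
                ○ open, literals {p=false, q=true, s=false}.
              branch 1.2.1.2 (add ¬¬s):
                × closes — contains both s and ¬s.
          branch 1.2.2 (add s):
            × closes — contains both s and ¬s.
  branch 2 (add ¬s):
    ○ open, literals {s=false}.
4 branches closed, 3 open.
Each open branch fixes some atoms; the unmentioned ones are free. Counting distinct full assignments: branch {p=false, s=false} (q, r) contributes 4 new; branch {p=false, q=true, s=false} (r) contributes 0 new; branch {s=false} (p, q, r) contributes 4 new. Total: 8.

8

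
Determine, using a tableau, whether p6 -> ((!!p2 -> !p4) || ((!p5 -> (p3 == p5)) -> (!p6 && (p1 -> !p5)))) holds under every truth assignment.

Not valid

Assume the negation and expand:
Initial set: {!(p6 -> ((!!p2 -> !p4) || ((!p5 -> (p3 == p5)) -> (!p6 && (p1 -> !p5)))))}.
!(p6 -> ((!!p2 -> !p4) || ((!p5 -> (p3 == p5)) -> (!p6 && (p1 -> !p5))))): α-rule — add p6, !((!!p2 -> !p4) || ((!p5 -> (p3 == p5)) -> (!p6 && (p1 -> !p5)))).
!((!!p2 -> !p4) || ((!p5 -> (p3 == p5)) -> (!p6 && (p1 -> !p5)))): α-rule — add !(!!p2 -> !p4), !((!p5 -> (p3 == p5)) -> (!p6 && (p1 -> !p5))).
!(!!p2 -> !p4): α-rule — add !!p2, !!p4.
!((!p5 -> (p3 == p5)) -> (!p6 && (p1 -> !p5))): α-rule — add (!p5 -> (p3 == p5)), !(!p6 && (p1 -> !p5)).
!!p2: drop double negation, giving p2.
(!p5 -> (p3 == p5)): β-rule — branch into !!p5  //  (p3 == p5).
  branch 1 (add !!p5):
    !(!p6 && (p1 -> !p5)): β-rule — branch into !!p6  //  !(p1 -> !p5).
      branch 1.1 (add !!p6):
        ○ open, literals {p2=true, p4=true, p5=true, p6=true}.
      branch 1.2 (add !(p1 -> !p5)):
        !(p1 -> !p5): α-rule — add p1, !!p5.
        ○ open, literals {p1=true, p2=true, p4=true, p5=true, p6=true}.
  branch 2 (add (p3 == p5)):
    !(!p6 && (p1 -> !p5)): β-rule — branch into !!p6  //  !(p1 -> !p5).
      branch 2.1 (add !!p6):
        (p3 == p5): β-rule — branch into p3, p5  //  !p3, !p5.
          branch 2.1.1 (add p3, p5):
            ○ open, literals {p2=true, p3=true, p4=true, p5=true, p6=true}.
          branch 2.1.2 (add !p3, !p5):
            ○ open, literals {p2=true, p3=false, p4=true, p5=false, p6=true}.
      branch 2.2 (add !(p1 -> !p5)):
        !(p1 -> !p5): α-rule — add p1, !!p5.
        (p3 == p5): β-rule — branch into p3, p5  //  !p3, !p5.
          branch 2.2.1 (add p3, p5):
            ○ open, literals {p1=true, p2=true, p3=true, p4=true, p5=true, p6=true}.
          branch 2.2.2 (add !p3, !p5):
            × closes — contains both p5 and !p5.
1 branch closed, 5 open.
An open branch gives a countermodel: p2=true, p4=true, p5=true, p6=true (unmentioned atoms arbitrary); under it the original formula is false.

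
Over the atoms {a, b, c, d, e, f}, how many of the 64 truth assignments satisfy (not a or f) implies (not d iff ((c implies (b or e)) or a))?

Initial set: {((not a or f) implies (not d iff ((c implies (b or e)) or a)))}.
((not a or f) implies (not d iff ((c implies (b or e)) or a))): β-rule — branch into not (not a or f)  //  (not d iff ((c implies (b or e)) or a)).
  branch 1 (add not (not a or f)):
    not (not a or f): α-rule — add not not a, not f.
    ○ open, literals {a=true, f=false}.
  branch 2 (add (not d iff ((c implies (b or e)) or a))):
    (not d iff ((c implies (b or e)) or a)): β-rule — branch into not d, ((c implies (b or e)) or a)  //  not not d, not ((c implies (b or e)) or a).
      branch 2.1 (add not d, ((c implies (b or e)) or a)):
        ((c implies (b or e)) or a): β-rule — branch into (c implies (b or e))  //  a.
          branch 2.1.1 (add (c implies (b or e))):
            (c implies (b or e)): β-rule — branch into not c  //  (b or e).
              branch 2.1.1.1 (add not c):
                ○ open, literals {c=false, d=false}.
              branch 2.1.1.2 (add (b or e)):
                (b or e): β-rule — branch into b  //  e.
                  branch 2.1.1.2.1 (add b):
                    ○ open, literals {b=true, d=false}.
                  branch 2.1.1.2.2 (add e):
                    ○ open, literals {d=false, e=true}.
          branch 2.1.2 (add a):
            ○ open, literals {a=true, d=false}.
      branch 2.2 (add not not d, not ((c implies (b or e)) or a)):
        not ((c implies (b or e)) or a): α-rule — add not (c implies (b or e)), not a.
        not (c implies (b or e)): α-rule — add c, not (b or e).
        not (b or e): α-rule — add not b, not e.
        ○ open, literals {a=false, b=false, c=true, d=true, e=false}.
0 branches closed, 6 open.
Each open branch fixes some atoms; the unmentioned ones are free. Counting distinct full assignments: branch {a=true, f=false} (b, c, d, e) contributes 16 new; branch {c=false, d=false} (a, b, e, f) contributes 12 new; branch {b=true, d=false} (a, c, e, f) contributes 6 new; branch {d=false, e=true} (a, b, c, f) contributes 3 new; branch {a=true, d=false} (b, c, e, f) contributes 1 new; branch {a=false, b=false, c=true, d=true, e=false} (f) contributes 2 new. Total: 40.

40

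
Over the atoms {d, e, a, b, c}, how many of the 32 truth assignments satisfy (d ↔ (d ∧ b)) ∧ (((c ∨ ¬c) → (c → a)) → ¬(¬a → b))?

8

Initial set: {((d ↔ (d ∧ b)) ∧ (((c ∨ ¬c) → (c → a)) → ¬(¬a → b)))}.
((d ↔ (d ∧ b)) ∧ (((c ∨ ¬c) → (c → a)) → ¬(¬a → b))): α-rule — add (d ↔ (d ∧ b)), (((c ∨ ¬c) → (c → a)) → ¬(¬a → b)).
(d ↔ (d ∧ b)): β-rule — branch into d, (d ∧ b)  //  ¬d, ¬(d ∧ b).
  branch 1 (add d, (d ∧ b)):
    (d ∧ b): α-rule — add d, b.
    (((c ∨ ¬c) → (c → a)) → ¬(¬a → b)): β-rule — branch into ¬((c ∨ ¬c) → (c → a))  //  ¬(¬a → b).
      branch 1.1 (add ¬((c ∨ ¬c) → (c → a))):
        ¬((c ∨ ¬c) → (c → a)): α-rule — add (c ∨ ¬c), ¬(c → a).
        ¬(c → a): α-rule — add c, ¬a.
        (c ∨ ¬c): β-rule — branch into c  //  ¬c.
          branch 1.1.1 (add c):
            ○ open, literals {a=0, b=1, c=1, d=1}.
          branch 1.1.2 (add ¬c):
            × closes — contains both c and ¬c.
      branch 1.2 (add ¬(¬a → b)):
        ¬(¬a → b): α-rule — add ¬a, ¬b.
        × closes — contains both b and ¬b.
  branch 2 (add ¬d, ¬(d ∧ b)):
    (((c ∨ ¬c) → (c → a)) → ¬(¬a → b)): β-rule — branch into ¬((c ∨ ¬c) → (c → a))  //  ¬(¬a → b).
      branch 2.1 (add ¬((c ∨ ¬c) → (c → a))):
        ¬((c ∨ ¬c) → (c → a)): α-rule — add (c ∨ ¬c), ¬(c → a).
        ¬(c → a): α-rule — add c, ¬a.
        ¬(d ∧ b): β-rule — branch into ¬d  //  ¬b.
          branch 2.1.1 (add ¬d):
            (c ∨ ¬c): β-rule — branch into c  //  ¬c.
              branch 2.1.1.1 (add c):
                ○ open, literals {a=0, c=1, d=0}.
              branch 2.1.1.2 (add ¬c):
                × closes — contains both c and ¬c.
          branch 2.1.2 (add ¬b):
            (c ∨ ¬c): β-rule — branch into c  //  ¬c.
              branch 2.1.2.1 (add c):
                ○ open, literals {a=0, b=0, c=1, d=0}.
              branch 2.1.2.2 (add ¬c):
                × closes — contains both c and ¬c.
      branch 2.2 (add ¬(¬a → b)):
        ¬(¬a → b): α-rule — add ¬a, ¬b.
        ¬(d ∧ b): β-rule — branch into ¬d  //  ¬b.
          branch 2.2.1 (add ¬d):
            ○ open, literals {a=0, b=0, d=0}.
          branch 2.2.2 (add ¬b):
            ○ open, literals {a=0, b=0, d=0}.
4 branches closed, 5 open.
Each open branch fixes some atoms; the unmentioned ones are free. Counting distinct full assignments: branch {a=0, b=1, c=1, d=1} (e) contributes 2 new; branch {a=0, c=1, d=0} (e, b) contributes 4 new; branch {a=0, b=0, c=1, d=0} (e) contributes 0 new; branch {a=0, b=0, d=0} (e, c) contributes 2 new; branch {a=0, b=0, d=0} (e, c) contributes 0 new. Total: 8.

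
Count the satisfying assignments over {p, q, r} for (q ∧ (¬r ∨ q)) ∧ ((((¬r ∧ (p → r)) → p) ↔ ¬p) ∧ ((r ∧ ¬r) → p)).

Initial set: {T ((q ∧ (¬r ∨ q)) ∧ ((((¬r ∧ (p → r)) → p) ↔ ¬p) ∧ ((r ∧ ¬r) → p)))}.
T ((q ∧ (¬r ∨ q)) ∧ ((((¬r ∧ (p → r)) → p) ↔ ¬p) ∧ ((r ∧ ¬r) → p))): α-rule — add T (q ∧ (¬r ∨ q)), T ((((¬r ∧ (p → r)) → p) ↔ ¬p) ∧ ((r ∧ ¬r) → p)).
T (q ∧ (¬r ∨ q)): α-rule — add T q, T (¬r ∨ q).
T ((((¬r ∧ (p → r)) → p) ↔ ¬p) ∧ ((r ∧ ¬r) → p)): α-rule — add T (((¬r ∧ (p → r)) → p) ↔ ¬p), T ((r ∧ ¬r) → p).
T (¬r ∨ q): β-rule — branch into T ¬r  //  T q.
  branch 1 (add T ¬r):
    T (((¬r ∧ (p → r)) → p) ↔ ¬p): β-rule — branch into T ((¬r ∧ (p → r)) → p), T ¬p  //  F ((¬r ∧ (p → r)) → p), F ¬p.
      branch 1.1 (add T ((¬r ∧ (p → r)) → p), T ¬p):
        T ((r ∧ ¬r) → p): β-rule — branch into F (r ∧ ¬r)  //  T p.
          branch 1.1.1 (add F (r ∧ ¬r)):
            T ((¬r ∧ (p → r)) → p): β-rule — branch into F (¬r ∧ (p → r))  //  T p.
              branch 1.1.1.1 (add F (¬r ∧ (p → r))):
                F (r ∧ ¬r): β-rule — branch into F r  //  F ¬r.
                  branch 1.1.1.1.1 (add F r):
                    F (¬r ∧ (p → r)): β-rule — branch into F ¬r  //  F (p → r).
                      branch 1.1.1.1.1.1 (add F ¬r):
                        × closes — contains both r and ¬r.
                      branch 1.1.1.1.1.2 (add F (p → r)):
                        F (p → r): α-rule — add T p, F r.
                        × closes — contains both p and ¬p.
                  branch 1.1.1.1.2 (add F ¬r):
                    × closes — contains both r and ¬r.
              branch 1.1.1.2 (add T p):
                × closes — contains both p and ¬p.
          branch 1.1.2 (add T p):
            × closes — contains both p and ¬p.
      branch 1.2 (add F ((¬r ∧ (p → r)) → p), F ¬p):
        F ((¬r ∧ (p → r)) → p): α-rule — add T (¬r ∧ (p → r)), F p.
        × closes — contains both p and ¬p.
  branch 2 (add T q):
    T (((¬r ∧ (p → r)) → p) ↔ ¬p): β-rule — branch into T ((¬r ∧ (p → r)) → p), T ¬p  //  F ((¬r ∧ (p → r)) → p), F ¬p.
      branch 2.1 (add T ((¬r ∧ (p → r)) → p), T ¬p):
        T ((r ∧ ¬r) → p): β-rule — branch into F (r ∧ ¬r)  //  T p.
          branch 2.1.1 (add F (r ∧ ¬r)):
            T ((¬r ∧ (p → r)) → p): β-rule — branch into F (¬r ∧ (p → r))  //  T p.
              branch 2.1.1.1 (add F (¬r ∧ (p → r))):
                F (r ∧ ¬r): β-rule — branch into F r  //  F ¬r.
                  branch 2.1.1.1.1 (add F r):
                    F (¬r ∧ (p → r)): β-rule — branch into F ¬r  //  F (p → r).
                      branch 2.1.1.1.1.1 (add F ¬r):
                        × closes — contains both r and ¬r.
                      branch 2.1.1.1.1.2 (add F (p → r)):
                        F (p → r): α-rule — add T p, F r.
                        × closes — contains both p and ¬p.
                  branch 2.1.1.1.2 (add F ¬r):
                    F (¬r ∧ (p → r)): β-rule — branch into F ¬r  //  F (p → r).
                      branch 2.1.1.1.2.1 (add F ¬r):
                        ○ open, literals {p=false, q=true, r=true}.
                      branch 2.1.1.1.2.2 (add F (p → r)):
                        F (p → r): α-rule — add T p, F r.
                        × closes — contains both p and ¬p.
              branch 2.1.1.2 (add T p):
                × closes — contains both p and ¬p.
          branch 2.1.2 (add T p):
            × closes — contains both p and ¬p.
      branch 2.2 (add F ((¬r ∧ (p → r)) → p), F ¬p):
        F ((¬r ∧ (p → r)) → p): α-rule — add T (¬r ∧ (p → r)), F p.
        × closes — contains both p and ¬p.
12 branches closed, 1 open.
Each open branch fixes some atoms; the unmentioned ones are free. Counting distinct full assignments: branch {p=false, q=true, r=true} (none free) contributes 1 new. Total: 1.

1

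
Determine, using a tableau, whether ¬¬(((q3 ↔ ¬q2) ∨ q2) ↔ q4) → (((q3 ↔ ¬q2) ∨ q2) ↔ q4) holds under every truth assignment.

Assume the negation and expand:
Initial set: {¬(¬¬(((q3 ↔ ¬q2) ∨ q2) ↔ q4) → (((q3 ↔ ¬q2) ∨ q2) ↔ q4))}.
¬(¬¬(((q3 ↔ ¬q2) ∨ q2) ↔ q4) → (((q3 ↔ ¬q2) ∨ q2) ↔ q4)): α-rule — add ¬¬(((q3 ↔ ¬q2) ∨ q2) ↔ q4), ¬(((q3 ↔ ¬q2) ∨ q2) ↔ q4).
¬¬(((q3 ↔ ¬q2) ∨ q2) ↔ q4): drop double negation, giving (((q3 ↔ ¬q2) ∨ q2) ↔ q4).
¬(((q3 ↔ ¬q2) ∨ q2) ↔ q4): β-rule — branch into ((q3 ↔ ¬q2) ∨ q2), ¬q4  //  ¬((q3 ↔ ¬q2) ∨ q2), q4.
  branch 1 (add ((q3 ↔ ¬q2) ∨ q2), ¬q4):
    (((q3 ↔ ¬q2) ∨ q2) ↔ q4): β-rule — branch into ((q3 ↔ ¬q2) ∨ q2), q4  //  ¬((q3 ↔ ¬q2) ∨ q2), ¬q4.
      branch 1.1 (add ((q3 ↔ ¬q2) ∨ q2), q4):
        × closes — contains both q4 and ¬q4.
      branch 1.2 (add ¬((q3 ↔ ¬q2) ∨ q2), ¬q4):
        ¬((q3 ↔ ¬q2) ∨ q2): α-rule — add ¬(q3 ↔ ¬q2), ¬q2.
        ((q3 ↔ ¬q2) ∨ q2): β-rule — branch into (q3 ↔ ¬q2)  //  q2.
          branch 1.2.1 (add (q3 ↔ ¬q2)):
            ¬(q3 ↔ ¬q2): β-rule — branch into q3, ¬¬q2  //  ¬q3, ¬q2.
              branch 1.2.1.1 (add q3, ¬¬q2):
                × closes — contains both q2 and ¬q2.
              branch 1.2.1.2 (add ¬q3, ¬q2):
                (q3 ↔ ¬q2): β-rule — branch into q3, ¬q2  //  ¬q3, ¬¬q2.
                  branch 1.2.1.2.1 (add q3, ¬q2):
                    × closes — contains both q3 and ¬q3.
                  branch 1.2.1.2.2 (add ¬q3, ¬¬q2):
                    × closes — contains both q2 and ¬q2.
          branch 1.2.2 (add q2):
            × closes — contains both q2 and ¬q2.
  branch 2 (add ¬((q3 ↔ ¬q2) ∨ q2), q4):
    ¬((q3 ↔ ¬q2) ∨ q2): α-rule — add ¬(q3 ↔ ¬q2), ¬q2.
    (((q3 ↔ ¬q2) ∨ q2) ↔ q4): β-rule — branch into ((q3 ↔ ¬q2) ∨ q2), q4  //  ¬((q3 ↔ ¬q2) ∨ q2), ¬q4.
      branch 2.1 (add ((q3 ↔ ¬q2) ∨ q2), q4):
        ¬(q3 ↔ ¬q2): β-rule — branch into q3, ¬¬q2  //  ¬q3, ¬q2.
          branch 2.1.1 (add q3, ¬¬q2):
            × closes — contains both q2 and ¬q2.
          branch 2.1.2 (add ¬q3, ¬q2):
            ((q3 ↔ ¬q2) ∨ q2): β-rule — branch into (q3 ↔ ¬q2)  //  q2.
              branch 2.1.2.1 (add (q3 ↔ ¬q2)):
                (q3 ↔ ¬q2): β-rule — branch into q3, ¬q2  //  ¬q3, ¬¬q2.
                  branch 2.1.2.1.1 (add q3, ¬q2):
                    × closes — contains both q3 and ¬q3.
                  branch 2.1.2.1.2 (add ¬q3, ¬¬q2):
                    × closes — contains both q2 and ¬q2.
              branch 2.1.2.2 (add q2):
                × closes — contains both q2 and ¬q2.
      branch 2.2 (add ¬((q3 ↔ ¬q2) ∨ q2), ¬q4):
        × closes — contains both q4 and ¬q4.
All 10 branches close.
Every branch closed, so the negation is unsatisfiable and the formula is valid.

Valid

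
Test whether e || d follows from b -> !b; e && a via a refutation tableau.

Initial set: {(b -> !b); (e && a); !(e || d)}.
(e && a): α-rule — add e, a.
!(e || d): α-rule — add !e, !d.
× closes — contains both e and !e.
All 1 branch closes.
Every branch closed, so the premises entail the conclusion.

Yes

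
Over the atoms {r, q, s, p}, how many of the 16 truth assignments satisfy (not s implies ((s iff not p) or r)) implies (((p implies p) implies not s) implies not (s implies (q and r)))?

10

Initial set: {T ((not s implies ((s iff not p) or r)) implies (((p implies p) implies not s) implies not (s implies (q and r))))}.
T ((not s implies ((s iff not p) or r)) implies (((p implies p) implies not s) implies not (s implies (q and r)))): β-rule — branch into F (not s implies ((s iff not p) or r))  //  T (((p implies p) implies not s) implies not (s implies (q and r))).
  branch 1 (add F (not s implies ((s iff not p) or r))):
    F (not s implies ((s iff not p) or r)): α-rule — add T not s, F ((s iff not p) or r).
    F ((s iff not p) or r): α-rule — add F (s iff not p), F r.
    F (s iff not p): β-rule — branch into T s, F not p  //  F s, T not p.
      branch 1.1 (add T s, F not p):
        × closes — contains both s and not s.
      branch 1.2 (add F s, T not p):
        ○ open, literals {p=false, r=false, s=false}.
  branch 2 (add T (((p implies p) implies not s) implies not (s implies (q and r)))):
    T (((p implies p) implies not s) implies not (s implies (q and r))): β-rule — branch into F ((p implies p) implies not s)  //  T not (s implies (q and r)).
      branch 2.1 (add F ((p implies p) implies not s)):
        F ((p implies p) implies not s): α-rule — add T (p implies p), F not s.
        T (p implies p): β-rule — branch into F p  //  T p.
          branch 2.1.1 (add F p):
            ○ open, literals {p=false, s=true}.
          branch 2.1.2 (add T p):
            ○ open, literals {p=true, s=true}.
      branch 2.2 (add T not (s implies (q and r))):
        T not (s implies (q and r)): α-rule — add T s, F (q and r).
        F (q and r): β-rule — branch into F q  //  F r.
          branch 2.2.1 (add F q):
            ○ open, literals {q=false, s=true}.
          branch 2.2.2 (add F r):
            ○ open, literals {r=false, s=true}.
1 branch closed, 5 open.
Each open branch fixes some atoms; the unmentioned ones are free. Counting distinct full assignments: branch {p=false, r=false, s=false} (q) contributes 2 new; branch {p=false, s=true} (r, q) contributes 4 new; branch {p=true, s=true} (r, q) contributes 4 new; branch {q=false, s=true} (r, p) contributes 0 new; branch {r=false, s=true} (q, p) contributes 0 new. Total: 10.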